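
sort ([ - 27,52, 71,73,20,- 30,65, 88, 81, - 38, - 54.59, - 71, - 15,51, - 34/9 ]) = [ - 71, - 54.59, - 38,-30, - 27, - 15, - 34/9, 20,51,52,65,71,73,81,88 ]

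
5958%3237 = 2721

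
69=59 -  - 10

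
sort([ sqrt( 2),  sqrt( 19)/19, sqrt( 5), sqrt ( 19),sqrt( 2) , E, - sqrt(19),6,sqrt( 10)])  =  [ - sqrt(19 ), sqrt( 19)/19 , sqrt( 2 ), sqrt( 2),sqrt( 5), E, sqrt( 10 ),sqrt( 19 ), 6]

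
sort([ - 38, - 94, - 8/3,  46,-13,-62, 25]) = [ - 94,-62, - 38, - 13,-8/3, 25, 46]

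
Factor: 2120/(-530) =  - 2^2 = - 4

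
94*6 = 564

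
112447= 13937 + 98510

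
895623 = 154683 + 740940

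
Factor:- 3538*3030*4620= - 49527046800=- 2^4*3^2 * 5^2*7^1 * 11^1*29^1*61^1 * 101^1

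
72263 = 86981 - 14718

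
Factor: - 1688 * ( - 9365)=2^3*5^1 *211^1*1873^1  =  15808120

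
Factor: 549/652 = 2^( - 2 ) * 3^2 *61^1*163^( - 1) 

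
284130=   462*615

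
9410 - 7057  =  2353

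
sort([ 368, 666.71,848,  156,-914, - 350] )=[-914, - 350, 156, 368, 666.71, 848 ]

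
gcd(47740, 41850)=310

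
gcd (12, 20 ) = 4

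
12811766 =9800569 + 3011197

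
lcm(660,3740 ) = 11220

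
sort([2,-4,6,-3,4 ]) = [  -  4, - 3, 2, 4,6] 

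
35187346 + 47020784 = 82208130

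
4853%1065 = 593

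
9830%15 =5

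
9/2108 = 9/2108 =0.00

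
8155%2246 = 1417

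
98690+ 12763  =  111453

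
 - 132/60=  - 11/5 = -2.20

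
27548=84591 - 57043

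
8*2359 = 18872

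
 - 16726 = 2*(  -  8363 ) 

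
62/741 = 62/741 =0.08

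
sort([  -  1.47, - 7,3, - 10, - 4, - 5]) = [ - 10, - 7, - 5,-4, - 1.47, 3 ] 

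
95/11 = 95/11  =  8.64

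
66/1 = 66 = 66.00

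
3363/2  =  3363/2  =  1681.50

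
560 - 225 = 335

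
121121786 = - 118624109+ 239745895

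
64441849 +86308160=150750009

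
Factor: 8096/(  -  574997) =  - 2^5*11^1*19^( - 1)*23^1*53^( - 1 ) * 571^ ( - 1) 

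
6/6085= 6/6085 = 0.00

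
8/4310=4/2155 = 0.00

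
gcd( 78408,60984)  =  8712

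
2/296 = 1/148 = 0.01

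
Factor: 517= 11^1*47^1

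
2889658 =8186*353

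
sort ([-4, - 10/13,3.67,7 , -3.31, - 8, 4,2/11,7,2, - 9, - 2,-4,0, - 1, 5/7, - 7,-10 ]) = [  -  10, - 9, - 8, -7, - 4, -4, - 3.31, - 2, - 1, - 10/13,0,2/11,5/7,2, 3.67,4,7,7 ] 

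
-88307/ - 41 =88307/41 = 2153.83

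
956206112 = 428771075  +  527435037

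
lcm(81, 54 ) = 162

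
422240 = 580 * 728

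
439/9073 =439/9073  =  0.05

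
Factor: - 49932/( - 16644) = 3=3^1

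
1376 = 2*688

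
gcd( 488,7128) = 8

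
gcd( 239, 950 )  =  1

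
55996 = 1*55996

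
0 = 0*92582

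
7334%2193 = 755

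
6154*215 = 1323110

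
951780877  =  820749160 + 131031717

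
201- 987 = -786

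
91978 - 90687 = 1291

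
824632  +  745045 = 1569677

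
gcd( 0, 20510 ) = 20510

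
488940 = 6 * 81490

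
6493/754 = 8 + 461/754= 8.61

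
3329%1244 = 841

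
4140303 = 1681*2463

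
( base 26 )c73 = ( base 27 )BA8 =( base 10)8297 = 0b10000001101001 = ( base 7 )33122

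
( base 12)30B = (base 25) HI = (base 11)373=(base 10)443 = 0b110111011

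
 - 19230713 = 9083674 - 28314387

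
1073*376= 403448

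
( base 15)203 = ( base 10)453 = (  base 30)F3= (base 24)IL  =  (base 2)111000101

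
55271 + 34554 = 89825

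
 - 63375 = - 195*325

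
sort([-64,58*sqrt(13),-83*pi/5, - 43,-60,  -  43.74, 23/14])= [- 64,-60, - 83*pi/5,- 43.74, - 43,23/14,58*sqrt(13 ) ]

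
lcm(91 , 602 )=7826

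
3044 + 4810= 7854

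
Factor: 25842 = 2^1*3^1 * 59^1*73^1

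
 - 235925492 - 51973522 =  - 287899014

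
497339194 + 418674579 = 916013773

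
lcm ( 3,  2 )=6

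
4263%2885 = 1378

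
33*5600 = 184800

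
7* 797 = 5579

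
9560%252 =236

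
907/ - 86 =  - 11 + 39/86 = - 10.55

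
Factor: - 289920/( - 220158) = 2^6*3^( - 5 )*5^1 =320/243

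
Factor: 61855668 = 2^2 * 3^2 * 7^1*389^1*631^1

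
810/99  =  90/11 = 8.18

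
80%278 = 80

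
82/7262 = 41/3631   =  0.01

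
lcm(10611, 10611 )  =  10611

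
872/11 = 872/11 = 79.27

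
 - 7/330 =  - 7/330 = - 0.02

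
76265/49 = 10895/7 = 1556.43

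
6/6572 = 3/3286 = 0.00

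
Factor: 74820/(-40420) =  - 3^1*29^1 * 47^ (  -  1) =-87/47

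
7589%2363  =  500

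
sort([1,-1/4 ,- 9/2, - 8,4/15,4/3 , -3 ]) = [-8, - 9/2, - 3, -1/4,  4/15,1, 4/3]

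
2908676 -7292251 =-4383575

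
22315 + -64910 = - 42595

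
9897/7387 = 1 + 2510/7387 = 1.34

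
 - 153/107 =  - 153/107=- 1.43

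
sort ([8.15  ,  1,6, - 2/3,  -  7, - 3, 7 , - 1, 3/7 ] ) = [ - 7, - 3, - 1 , - 2/3 , 3/7,  1 , 6,7,8.15]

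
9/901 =9/901 = 0.01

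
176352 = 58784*3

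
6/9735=2/3245 = 0.00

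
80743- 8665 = 72078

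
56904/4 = 14226 = 14226.00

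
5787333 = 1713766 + 4073567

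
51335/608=51335/608   =  84.43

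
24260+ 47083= 71343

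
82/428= 41/214 = 0.19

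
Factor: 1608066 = 2^1*3^3*97^1*307^1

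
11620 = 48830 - 37210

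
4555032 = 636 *7162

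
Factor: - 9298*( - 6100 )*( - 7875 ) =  - 446652675000 = - 2^3*3^2*5^5*7^1*61^1*4649^1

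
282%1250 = 282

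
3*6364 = 19092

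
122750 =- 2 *( - 61375)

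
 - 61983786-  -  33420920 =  -28562866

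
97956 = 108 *907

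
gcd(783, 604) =1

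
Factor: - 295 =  - 5^1*59^1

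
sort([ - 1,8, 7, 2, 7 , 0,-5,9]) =[-5, - 1, 0, 2, 7,7, 8,9]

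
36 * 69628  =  2506608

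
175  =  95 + 80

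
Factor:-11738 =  - 2^1*5869^1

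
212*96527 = 20463724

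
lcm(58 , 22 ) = 638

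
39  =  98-59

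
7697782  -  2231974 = 5465808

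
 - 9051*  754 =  - 6824454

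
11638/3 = 11638/3 = 3879.33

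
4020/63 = 63+17/21 = 63.81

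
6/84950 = 3/42475 = 0.00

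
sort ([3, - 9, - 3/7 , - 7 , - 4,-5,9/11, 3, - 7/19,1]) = [ - 9,  -  7, - 5,-4, - 3/7 , - 7/19, 9/11,  1 , 3,3]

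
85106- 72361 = 12745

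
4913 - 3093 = 1820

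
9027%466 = 173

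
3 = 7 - 4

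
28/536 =7/134 = 0.05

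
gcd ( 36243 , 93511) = 1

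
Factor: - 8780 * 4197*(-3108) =2^4*3^2*5^1*7^1*37^1*439^1*1399^1= 114528743280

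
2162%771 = 620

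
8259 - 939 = 7320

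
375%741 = 375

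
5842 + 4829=10671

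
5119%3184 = 1935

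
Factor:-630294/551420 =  - 903/790=   -2^(- 1 )*3^1 *5^ (- 1)*7^1*43^1*79^( - 1)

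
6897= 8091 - 1194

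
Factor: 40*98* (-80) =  - 313600 = - 2^8 * 5^2 * 7^2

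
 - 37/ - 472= 37/472 = 0.08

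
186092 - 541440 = -355348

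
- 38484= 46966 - 85450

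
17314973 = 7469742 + 9845231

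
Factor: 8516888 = 2^3*53^2 * 379^1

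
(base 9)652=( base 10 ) 533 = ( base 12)385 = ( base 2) 1000010101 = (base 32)GL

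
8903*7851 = 69897453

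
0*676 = 0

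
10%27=10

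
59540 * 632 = 37629280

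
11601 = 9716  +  1885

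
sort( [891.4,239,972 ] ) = [ 239,891.4,972]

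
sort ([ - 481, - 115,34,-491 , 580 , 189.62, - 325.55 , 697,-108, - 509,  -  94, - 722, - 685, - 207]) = [ -722, - 685,-509, - 491, - 481,  -  325.55,-207,- 115, -108, - 94, 34,189.62,580, 697]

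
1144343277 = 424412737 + 719930540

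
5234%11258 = 5234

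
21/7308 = 1/348 = 0.00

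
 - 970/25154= - 1+12092/12577 = - 0.04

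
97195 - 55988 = 41207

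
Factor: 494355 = 3^1*5^1 * 32957^1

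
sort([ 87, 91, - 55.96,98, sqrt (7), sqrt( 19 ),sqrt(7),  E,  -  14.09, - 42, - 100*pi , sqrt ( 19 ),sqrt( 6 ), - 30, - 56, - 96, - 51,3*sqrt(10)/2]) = [ - 100 * pi, - 96 , - 56, - 55.96 , - 51, - 42, - 30, - 14.09,sqrt(6),sqrt(7 ),sqrt(7),E,sqrt(19), sqrt( 19),3*sqrt(10) /2,87,91, 98]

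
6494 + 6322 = 12816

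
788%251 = 35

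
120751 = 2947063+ - 2826312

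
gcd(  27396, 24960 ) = 12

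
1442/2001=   1442/2001 = 0.72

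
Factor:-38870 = -2^1*5^1*13^2 * 23^1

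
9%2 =1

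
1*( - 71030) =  - 71030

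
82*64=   5248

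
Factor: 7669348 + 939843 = 17^1*506423^1 = 8609191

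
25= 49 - 24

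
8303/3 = 2767 + 2/3 = 2767.67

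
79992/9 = 8888 = 8888.00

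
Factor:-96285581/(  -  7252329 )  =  13755083/1036047 = 3^( - 1)*37^1*59^1*281^( - 1 )*1229^( - 1 )*6301^1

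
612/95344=153/23836 = 0.01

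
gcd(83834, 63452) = 2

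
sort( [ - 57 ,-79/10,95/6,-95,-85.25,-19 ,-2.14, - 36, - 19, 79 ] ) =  [-95, - 85.25, - 57, -36, - 19, - 19,-79/10,-2.14,  95/6,  79 ]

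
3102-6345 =-3243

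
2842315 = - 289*( - 9835 ) 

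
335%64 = 15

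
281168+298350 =579518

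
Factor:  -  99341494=- 2^1*7^1*503^1 *14107^1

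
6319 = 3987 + 2332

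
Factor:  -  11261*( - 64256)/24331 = 723586816/24331 = 2^8*29^ ( - 1)*251^1* 839^( - 1)*11261^1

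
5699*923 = 5260177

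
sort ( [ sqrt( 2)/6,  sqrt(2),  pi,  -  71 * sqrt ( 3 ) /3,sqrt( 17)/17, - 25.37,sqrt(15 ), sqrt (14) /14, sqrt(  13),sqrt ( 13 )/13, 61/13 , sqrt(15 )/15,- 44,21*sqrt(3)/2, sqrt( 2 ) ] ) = [ - 44, - 71*sqrt ( 3)/3, - 25.37, sqrt ( 2) /6 , sqrt( 17) /17 , sqrt(15)/15, sqrt(14 )/14,sqrt(13 )/13, sqrt(2) , sqrt(2), pi, sqrt(13), sqrt(15), 61/13,21*sqrt(3)/2]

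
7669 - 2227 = 5442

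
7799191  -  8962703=-1163512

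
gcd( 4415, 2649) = 883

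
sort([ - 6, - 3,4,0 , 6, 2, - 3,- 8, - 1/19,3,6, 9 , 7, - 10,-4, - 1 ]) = [ - 10, - 8, - 6, - 4 ,-3,-3, - 1,-1/19, 0, 2,3,4,6,6,7,  9] 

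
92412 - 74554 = 17858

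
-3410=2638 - 6048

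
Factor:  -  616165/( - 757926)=2^ (  -  1 )*3^( - 2 )*5^1*11^1*13^( - 1)* 17^1 *41^ ( - 1 )  *79^(  -  1)*659^1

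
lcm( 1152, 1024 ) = 9216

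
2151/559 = 3 + 474/559= 3.85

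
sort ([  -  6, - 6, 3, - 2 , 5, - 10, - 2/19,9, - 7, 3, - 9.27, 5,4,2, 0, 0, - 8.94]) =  [ -10, -9.27, - 8.94, - 7,-6,-6, - 2, - 2/19,0,0,2,3,3, 4,5,5,9]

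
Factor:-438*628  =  -2^3*3^1* 73^1*157^1 = - 275064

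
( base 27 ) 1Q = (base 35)1i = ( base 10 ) 53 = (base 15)38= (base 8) 65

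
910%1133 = 910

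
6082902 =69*88158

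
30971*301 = 9322271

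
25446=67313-41867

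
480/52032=5/542 = 0.01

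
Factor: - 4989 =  - 3^1*1663^1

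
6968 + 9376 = 16344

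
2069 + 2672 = 4741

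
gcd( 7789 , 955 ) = 1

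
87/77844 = 29/25948 = 0.00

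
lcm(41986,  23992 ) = 167944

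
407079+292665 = 699744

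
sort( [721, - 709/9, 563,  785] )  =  [ -709/9,563, 721,785]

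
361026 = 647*558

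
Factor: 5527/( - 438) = -2^( - 1 )*3^( - 1)*73^( - 1)*5527^1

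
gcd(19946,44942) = 2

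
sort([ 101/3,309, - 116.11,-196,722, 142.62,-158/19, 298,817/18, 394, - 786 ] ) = [-786, -196, - 116.11 , - 158/19, 101/3,817/18,142.62, 298,309, 394,  722]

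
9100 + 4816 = 13916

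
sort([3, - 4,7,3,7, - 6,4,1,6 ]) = [ - 6,  -  4, 1,3,3, 4,6,  7,7]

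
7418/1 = 7418 = 7418.00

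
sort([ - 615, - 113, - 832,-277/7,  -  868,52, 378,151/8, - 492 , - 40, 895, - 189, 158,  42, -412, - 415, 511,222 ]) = [-868, - 832, - 615, - 492, - 415, - 412, - 189,-113,-40, - 277/7,151/8,  42, 52,158, 222,378,511,895 ]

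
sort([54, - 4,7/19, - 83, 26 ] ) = [-83, - 4, 7/19, 26,54 ] 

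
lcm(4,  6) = 12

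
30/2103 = 10/701 = 0.01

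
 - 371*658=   -  244118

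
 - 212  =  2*( - 106) 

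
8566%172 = 138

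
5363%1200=563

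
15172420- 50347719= - 35175299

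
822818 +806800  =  1629618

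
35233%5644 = 1369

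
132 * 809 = 106788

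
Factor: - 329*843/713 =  - 3^1*7^1 *23^ ( - 1 )*31^( - 1) * 47^1*281^1  =  - 277347/713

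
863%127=101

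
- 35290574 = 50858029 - 86148603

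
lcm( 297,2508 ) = 22572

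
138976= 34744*4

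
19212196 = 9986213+9225983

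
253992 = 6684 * 38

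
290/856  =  145/428 = 0.34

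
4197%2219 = 1978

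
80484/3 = 26828 = 26828.00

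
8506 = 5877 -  - 2629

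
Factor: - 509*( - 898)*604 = 2^3*151^1*449^1*509^1 = 276077528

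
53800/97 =53800/97= 554.64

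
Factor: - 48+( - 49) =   -  97^1 = - 97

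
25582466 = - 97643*(-262)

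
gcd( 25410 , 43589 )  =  7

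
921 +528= 1449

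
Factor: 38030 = 2^1 * 5^1*3803^1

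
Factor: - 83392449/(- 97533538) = 2^(-1 )*3^1*7^1*31^1*443^( - 1 ) * 110083^(-1)*128099^1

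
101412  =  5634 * 18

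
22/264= 1/12=0.08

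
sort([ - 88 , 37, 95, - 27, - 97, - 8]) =[ - 97, - 88, - 27, - 8,37,95] 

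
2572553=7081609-4509056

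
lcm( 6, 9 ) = 18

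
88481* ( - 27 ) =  - 2388987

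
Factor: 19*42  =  2^1*3^1*7^1*19^1 = 798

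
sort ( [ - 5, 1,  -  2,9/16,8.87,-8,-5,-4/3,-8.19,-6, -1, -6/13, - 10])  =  [ - 10, - 8.19,  -  8,-6, -5 ,-5, - 2,- 4/3,-1,-6/13, 9/16,1, 8.87 ]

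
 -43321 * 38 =-1646198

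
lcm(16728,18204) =618936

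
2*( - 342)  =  -684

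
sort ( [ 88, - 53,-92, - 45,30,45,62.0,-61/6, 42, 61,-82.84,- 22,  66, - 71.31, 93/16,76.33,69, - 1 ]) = [-92,- 82.84, - 71.31, - 53 , - 45, - 22, - 61/6, -1, 93/16, 30, 42,45, 61 , 62.0, 66, 69, 76.33, 88 ] 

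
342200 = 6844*50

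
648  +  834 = 1482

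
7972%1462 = 662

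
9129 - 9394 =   -  265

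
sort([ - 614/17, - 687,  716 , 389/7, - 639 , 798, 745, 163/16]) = [ - 687,  -  639,  -  614/17, 163/16,389/7,  716,745,  798 ]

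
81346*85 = 6914410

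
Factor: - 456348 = - 2^2*3^1*17^1*2237^1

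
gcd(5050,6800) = 50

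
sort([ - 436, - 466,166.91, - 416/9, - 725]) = [-725, - 466, - 436, - 416/9,166.91]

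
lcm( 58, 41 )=2378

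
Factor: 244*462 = 112728 = 2^3 * 3^1*7^1*11^1*61^1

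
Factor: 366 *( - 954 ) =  - 349164=- 2^2*3^3*53^1*61^1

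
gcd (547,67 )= 1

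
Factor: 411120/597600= 571/830 = 2^( - 1)*5^( - 1)*83^(- 1)*571^1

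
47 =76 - 29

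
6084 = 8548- 2464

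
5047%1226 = 143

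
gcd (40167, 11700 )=9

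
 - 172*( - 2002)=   344344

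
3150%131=6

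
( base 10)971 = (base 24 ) 1GB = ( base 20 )28b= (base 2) 1111001011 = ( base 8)1713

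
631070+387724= 1018794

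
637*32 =20384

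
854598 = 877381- 22783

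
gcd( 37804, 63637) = 1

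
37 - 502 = -465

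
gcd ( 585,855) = 45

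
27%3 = 0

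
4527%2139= 249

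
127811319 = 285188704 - 157377385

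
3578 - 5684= - 2106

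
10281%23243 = 10281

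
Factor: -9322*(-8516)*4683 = 371765349816 = 2^3*3^1*7^1*59^1*79^1*223^1* 2129^1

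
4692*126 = 591192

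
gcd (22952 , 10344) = 8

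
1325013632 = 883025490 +441988142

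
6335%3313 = 3022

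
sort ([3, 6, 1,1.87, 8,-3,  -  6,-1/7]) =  [-6, - 3, - 1/7,1,1.87, 3, 6,8 ] 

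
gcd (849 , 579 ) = 3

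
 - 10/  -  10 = 1 + 0/1= 1.00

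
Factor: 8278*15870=131371860 = 2^2* 3^1*5^1*  23^2 * 4139^1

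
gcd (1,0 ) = 1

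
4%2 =0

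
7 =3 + 4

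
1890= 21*90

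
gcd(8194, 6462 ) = 2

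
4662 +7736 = 12398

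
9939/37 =268 + 23/37 = 268.62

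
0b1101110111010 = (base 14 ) 2830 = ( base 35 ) 5RS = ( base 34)64Q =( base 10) 7098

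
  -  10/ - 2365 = 2/473 = 0.00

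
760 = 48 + 712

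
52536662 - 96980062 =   -  44443400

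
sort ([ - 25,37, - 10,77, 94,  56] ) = [ - 25,-10,37, 56,77 , 94 ]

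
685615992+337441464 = 1023057456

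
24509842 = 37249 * 658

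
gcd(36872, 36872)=36872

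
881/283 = 3+32/283 = 3.11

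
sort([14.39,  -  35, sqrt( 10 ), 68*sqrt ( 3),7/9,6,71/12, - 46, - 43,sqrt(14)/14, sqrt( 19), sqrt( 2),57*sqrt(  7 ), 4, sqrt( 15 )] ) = [  -  46, - 43 , - 35,sqrt ( 14 )/14,7/9, sqrt( 2),sqrt( 10), sqrt ( 15),4,sqrt( 19), 71/12, 6, 14.39, 68 * sqrt (3 ), 57 * sqrt (7 )] 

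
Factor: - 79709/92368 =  - 2^(-4) * 7^1*23^(-1)*59^1*193^1 *251^( -1 )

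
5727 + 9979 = 15706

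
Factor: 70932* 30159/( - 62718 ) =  - 356539698/10453 = - 2^1*3^3*23^1*257^1*1117^1 * 10453^( - 1 )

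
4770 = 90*53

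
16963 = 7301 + 9662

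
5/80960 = 1/16192=0.00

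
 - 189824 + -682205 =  - 872029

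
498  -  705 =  - 207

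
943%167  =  108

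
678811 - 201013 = 477798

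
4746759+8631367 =13378126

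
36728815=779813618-743084803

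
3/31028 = 3/31028 = 0.00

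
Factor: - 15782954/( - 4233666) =7891477/2116833 = 3^( - 1) * 11^1* 47^( - 1 )*233^1 *3079^1 *15013^( - 1 )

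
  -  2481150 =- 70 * 35445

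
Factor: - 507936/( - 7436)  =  888/13 = 2^3*3^1*13^( - 1 )*37^1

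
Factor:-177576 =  - 2^3*3^1 * 7^2 * 151^1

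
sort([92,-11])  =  [ - 11, 92 ] 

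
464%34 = 22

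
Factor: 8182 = 2^1*4091^1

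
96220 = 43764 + 52456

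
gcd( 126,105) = 21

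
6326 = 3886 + 2440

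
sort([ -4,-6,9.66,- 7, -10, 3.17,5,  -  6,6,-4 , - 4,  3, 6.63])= [-10, - 7,  -  6, - 6, - 4 ,-4, - 4,3, 3.17,5 , 6,6.63,9.66]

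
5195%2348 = 499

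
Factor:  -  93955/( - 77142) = 95/78 = 2^( - 1 )*3^(  -  1 ) * 5^1*13^( - 1 ) * 19^1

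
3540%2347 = 1193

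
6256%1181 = 351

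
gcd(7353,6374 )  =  1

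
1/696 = 1/696 = 0.00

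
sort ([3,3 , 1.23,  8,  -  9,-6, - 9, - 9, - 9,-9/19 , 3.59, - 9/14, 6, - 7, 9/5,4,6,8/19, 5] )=[ -9, - 9, - 9,  -  9, - 7,-6, - 9/14, -9/19,8/19, 1.23,  9/5,3,3,3.59,4,5,6,6,8]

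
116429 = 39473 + 76956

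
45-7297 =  - 7252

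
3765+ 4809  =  8574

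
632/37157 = 632/37157 = 0.02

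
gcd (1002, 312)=6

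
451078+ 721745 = 1172823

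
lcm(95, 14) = 1330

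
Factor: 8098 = 2^1*  4049^1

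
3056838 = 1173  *2606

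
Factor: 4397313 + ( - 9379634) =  - 67^1*74363^1 = - 4982321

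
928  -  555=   373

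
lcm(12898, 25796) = 25796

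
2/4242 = 1/2121 = 0.00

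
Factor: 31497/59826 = 10499/19942 =2^(- 1)*13^( - 2)*59^( - 1)*10499^1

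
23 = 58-35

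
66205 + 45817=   112022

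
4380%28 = 12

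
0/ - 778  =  0/1 = - 0.00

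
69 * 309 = 21321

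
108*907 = 97956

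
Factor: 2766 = 2^1*3^1*461^1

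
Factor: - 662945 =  - 5^1*132589^1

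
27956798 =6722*4159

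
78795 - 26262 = 52533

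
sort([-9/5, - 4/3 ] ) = [-9/5,  -  4/3]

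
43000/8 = 5375 = 5375.00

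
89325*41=3662325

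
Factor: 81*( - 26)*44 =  - 92664 = -2^3*3^4*11^1 * 13^1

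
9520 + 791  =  10311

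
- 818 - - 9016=8198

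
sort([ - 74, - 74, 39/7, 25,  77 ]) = [-74, - 74,39/7,25,77] 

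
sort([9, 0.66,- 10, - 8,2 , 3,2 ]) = [-10,- 8, 0.66,2,2,3,9]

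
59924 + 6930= 66854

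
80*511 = 40880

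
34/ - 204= - 1/6 = - 0.17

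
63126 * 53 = 3345678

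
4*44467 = 177868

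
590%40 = 30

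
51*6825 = 348075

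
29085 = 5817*5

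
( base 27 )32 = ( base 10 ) 83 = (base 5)313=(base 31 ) 2l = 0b1010011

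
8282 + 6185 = 14467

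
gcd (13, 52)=13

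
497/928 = 497/928 = 0.54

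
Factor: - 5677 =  - 7^1*811^1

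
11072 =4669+6403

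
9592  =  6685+2907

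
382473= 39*9807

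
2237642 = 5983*374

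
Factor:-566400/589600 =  - 2^2*3^1*11^(- 1)*59^1*67^(  -  1) =- 708/737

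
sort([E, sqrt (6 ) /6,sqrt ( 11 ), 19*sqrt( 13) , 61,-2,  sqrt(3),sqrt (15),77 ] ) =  [- 2,sqrt ( 6) /6, sqrt ( 3 ), E,sqrt (11),sqrt( 15 ) , 61,19*sqrt( 13 ), 77]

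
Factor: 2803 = 2803^1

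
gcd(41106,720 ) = 6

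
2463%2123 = 340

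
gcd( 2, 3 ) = 1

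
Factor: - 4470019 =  - 61^1 * 127^1*577^1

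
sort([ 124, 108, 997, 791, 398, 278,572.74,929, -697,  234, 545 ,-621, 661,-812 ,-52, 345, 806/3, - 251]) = [-812, - 697, - 621,-251, - 52 , 108 , 124,  234, 806/3, 278, 345, 398, 545, 572.74 , 661,791, 929, 997] 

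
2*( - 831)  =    -  1662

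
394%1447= 394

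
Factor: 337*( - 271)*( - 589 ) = 19^1 *31^1*271^1 * 337^1 = 53791603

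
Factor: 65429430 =2^1 * 3^1*5^1*11^1 * 17^1*107^1*109^1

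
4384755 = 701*6255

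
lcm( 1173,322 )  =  16422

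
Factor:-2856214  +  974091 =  - 1882123=-  647^1*2909^1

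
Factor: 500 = 2^2*5^3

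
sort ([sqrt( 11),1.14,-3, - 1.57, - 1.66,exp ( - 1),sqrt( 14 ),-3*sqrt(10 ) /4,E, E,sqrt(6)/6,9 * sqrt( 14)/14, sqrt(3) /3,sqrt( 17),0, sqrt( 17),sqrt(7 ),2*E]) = [ - 3, - 3*sqrt( 10 ) /4,- 1.66, - 1.57,0, exp(-1),  sqrt (6)/6,sqrt( 3) /3, 1.14, 9*sqrt( 14) /14,sqrt ( 7), E, E  ,  sqrt( 11),sqrt(14 ),sqrt( 17) , sqrt ( 17),2*E ] 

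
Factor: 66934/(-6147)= - 98/9= -2^1*3^( - 2 )*7^2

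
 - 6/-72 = 1/12 = 0.08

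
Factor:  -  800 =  - 2^5 * 5^2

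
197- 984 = -787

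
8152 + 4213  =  12365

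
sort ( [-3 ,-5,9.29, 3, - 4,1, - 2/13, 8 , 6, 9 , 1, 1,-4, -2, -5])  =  [ - 5 , - 5, - 4,- 4, - 3, - 2,  -  2/13,1 , 1,1, 3,6, 8,9, 9.29 ] 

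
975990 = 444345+531645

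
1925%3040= 1925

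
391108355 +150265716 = 541374071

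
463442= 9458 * 49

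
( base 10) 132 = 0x84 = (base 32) 44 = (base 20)6c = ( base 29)4G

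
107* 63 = 6741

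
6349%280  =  189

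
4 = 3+1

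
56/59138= 28/29569=0.00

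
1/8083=1/8083 = 0.00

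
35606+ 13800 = 49406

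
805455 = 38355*21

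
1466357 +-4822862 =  - 3356505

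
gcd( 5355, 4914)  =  63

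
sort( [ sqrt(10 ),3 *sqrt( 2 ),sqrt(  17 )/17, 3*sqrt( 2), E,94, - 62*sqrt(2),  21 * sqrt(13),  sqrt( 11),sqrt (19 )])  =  [ - 62 * sqrt( 2 ),  sqrt(17)/17, E, sqrt(10), sqrt(11 ),3*sqrt(2),3*sqrt(2 ), sqrt (19 ),21*sqrt(13 ), 94]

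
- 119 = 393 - 512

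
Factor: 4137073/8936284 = 2^( - 2)*7^ ( -1) * 43^1* 439^ ( - 1)*727^( - 1)*96211^1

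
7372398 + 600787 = 7973185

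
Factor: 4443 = 3^1*1481^1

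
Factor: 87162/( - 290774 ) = -43581/145387 = -  3^1*11^( - 1)*73^1*199^1 * 13217^(  -  1 )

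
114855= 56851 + 58004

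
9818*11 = 107998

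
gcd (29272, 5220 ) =4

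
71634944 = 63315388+8319556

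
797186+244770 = 1041956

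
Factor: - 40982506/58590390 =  - 3^( -1)*5^( - 1)*19^1*937^1*1151^1*1953013^( - 1) = -  20491253/29295195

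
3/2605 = 3/2605= 0.00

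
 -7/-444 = 7/444 = 0.02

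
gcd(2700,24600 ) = 300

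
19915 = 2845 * 7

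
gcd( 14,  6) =2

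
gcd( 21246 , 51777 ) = 3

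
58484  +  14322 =72806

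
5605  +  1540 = 7145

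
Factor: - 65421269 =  - 23^1*131^1*21713^1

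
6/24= 1/4 = 0.25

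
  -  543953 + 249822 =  - 294131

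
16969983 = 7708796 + 9261187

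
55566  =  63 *882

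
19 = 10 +9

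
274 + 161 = 435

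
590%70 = 30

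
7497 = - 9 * ( - 833) 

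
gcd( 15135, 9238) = 1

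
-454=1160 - 1614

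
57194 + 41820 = 99014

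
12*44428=533136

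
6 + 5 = 11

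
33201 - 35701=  - 2500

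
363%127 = 109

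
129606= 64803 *2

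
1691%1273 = 418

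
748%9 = 1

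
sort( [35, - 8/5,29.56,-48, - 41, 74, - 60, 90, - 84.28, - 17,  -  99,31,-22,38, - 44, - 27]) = [ - 99,  -  84.28, - 60, - 48, - 44, - 41,-27, - 22, - 17, - 8/5,29.56, 31,35,38,74,90]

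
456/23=456/23 = 19.83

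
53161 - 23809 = 29352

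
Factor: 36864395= 5^1*37^1*199267^1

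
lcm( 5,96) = 480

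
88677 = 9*9853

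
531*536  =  284616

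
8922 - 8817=105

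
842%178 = 130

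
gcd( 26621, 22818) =3803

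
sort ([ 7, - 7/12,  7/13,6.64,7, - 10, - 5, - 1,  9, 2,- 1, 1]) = [  -  10,  -  5,  -  1,  -  1, - 7/12,7/13,1 , 2,6.64 , 7,7, 9 ] 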